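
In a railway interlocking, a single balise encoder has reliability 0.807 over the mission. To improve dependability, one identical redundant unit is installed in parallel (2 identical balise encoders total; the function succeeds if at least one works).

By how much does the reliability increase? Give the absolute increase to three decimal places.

R_before = 0.807
R_after = 1 − (1 − 0.807)^2 = 0.963
ΔR = 0.963 − 0.807 = 0.156

0.156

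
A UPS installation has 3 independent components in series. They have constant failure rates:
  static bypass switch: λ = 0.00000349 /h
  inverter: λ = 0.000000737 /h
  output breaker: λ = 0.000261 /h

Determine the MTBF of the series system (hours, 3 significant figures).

Series of exponential components: λ_sys = Σ λ_i
λ_sys = 0.00000349 + 0.000000737 + 0.000261 = 2.6523e-04 /h
MTBF = 1 / λ_sys = 3770 h

3770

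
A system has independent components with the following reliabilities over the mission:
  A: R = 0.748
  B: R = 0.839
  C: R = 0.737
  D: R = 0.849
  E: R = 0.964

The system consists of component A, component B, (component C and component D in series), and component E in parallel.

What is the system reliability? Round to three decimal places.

Series (C and D): 0.73700 × 0.84900 = 0.62571
Parallel (A, B, [0.62571], and E): 1 − (1 − 0.74800)(1 − 0.83900)(1 − 0.62571)(1 − 0.96400) = 0.999

0.999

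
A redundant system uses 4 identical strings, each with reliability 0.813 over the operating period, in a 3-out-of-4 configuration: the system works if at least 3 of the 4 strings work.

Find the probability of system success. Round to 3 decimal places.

R = Σ_{i=3}^{4} C(4,i) p^i (1−p)^{4−i} with p = 0.813
C(4,3)·0.813^3·0.187^1 = 0.40195
C(4,4)·0.813^4·0.187^0 = 0.43688
Sum = 0.839

0.839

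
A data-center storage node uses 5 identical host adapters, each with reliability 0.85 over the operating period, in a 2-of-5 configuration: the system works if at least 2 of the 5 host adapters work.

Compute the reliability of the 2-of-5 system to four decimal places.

R = Σ_{i=2}^{5} C(5,i) p^i (1−p)^{5−i} with p = 0.85
C(5,2)·0.85^2·0.15^3 = 0.024384
C(5,3)·0.85^3·0.15^2 = 0.138178
C(5,4)·0.85^4·0.15^1 = 0.391505
C(5,5)·0.85^5·0.15^0 = 0.443705
Sum = 0.9978

0.9978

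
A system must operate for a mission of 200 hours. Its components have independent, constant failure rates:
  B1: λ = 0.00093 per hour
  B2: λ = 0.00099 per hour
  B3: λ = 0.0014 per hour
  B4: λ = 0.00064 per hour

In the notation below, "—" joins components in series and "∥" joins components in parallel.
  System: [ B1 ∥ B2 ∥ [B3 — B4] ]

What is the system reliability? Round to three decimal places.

R(B1) = exp(−0.00093 × 200) = 0.83027
R(B2) = exp(−0.00099 × 200) = 0.82037
R(B3) = exp(−0.0014 × 200) = 0.75578
R(B4) = exp(−0.00064 × 200) = 0.87985
Series (B3 and B4): 0.75578 × 0.87985 = 0.66497
Parallel (B1, B2, and [0.66497]): 1 − (1 − 0.83027)(1 − 0.82037)(1 − 0.66497) = 0.990

0.990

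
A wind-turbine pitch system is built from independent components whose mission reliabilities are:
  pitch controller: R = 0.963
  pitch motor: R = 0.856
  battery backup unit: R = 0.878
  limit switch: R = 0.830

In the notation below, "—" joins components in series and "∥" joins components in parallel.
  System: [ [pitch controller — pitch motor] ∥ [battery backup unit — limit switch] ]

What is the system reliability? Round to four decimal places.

Series (pitch controller and pitch motor): 0.963000 × 0.856000 = 0.824328
Series (battery backup unit and limit switch): 0.878000 × 0.830000 = 0.728740
Parallel ([0.824328] and [0.728740]): 1 − (1 − 0.824328)(1 − 0.728740) = 0.9523

0.9523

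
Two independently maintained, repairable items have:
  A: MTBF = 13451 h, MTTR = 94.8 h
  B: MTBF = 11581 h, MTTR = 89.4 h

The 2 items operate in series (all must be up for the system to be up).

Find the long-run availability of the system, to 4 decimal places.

0.9854

A(A) = MTBF/(MTBF+MTTR) = 13451/(13451+94.8) = 0.993002
A(B) = MTBF/(MTBF+MTTR) = 11581/(11581+89.4) = 0.992340
Series availability: 0.993002 × 0.992340 = 0.9854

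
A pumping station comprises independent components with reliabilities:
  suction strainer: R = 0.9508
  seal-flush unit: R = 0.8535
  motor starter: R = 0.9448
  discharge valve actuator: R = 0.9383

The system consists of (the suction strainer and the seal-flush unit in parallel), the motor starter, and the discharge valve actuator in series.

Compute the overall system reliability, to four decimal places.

Parallel (suction strainer and seal-flush unit): 1 − (1 − 0.950800)(1 − 0.853500) = 0.992792
Series ([0.992792], motor starter, and discharge valve actuator): 0.992792 × 0.944800 × 0.938300 = 0.8801

0.8801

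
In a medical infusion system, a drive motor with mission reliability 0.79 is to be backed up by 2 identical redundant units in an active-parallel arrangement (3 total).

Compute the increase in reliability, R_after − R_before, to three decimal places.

0.201

R_before = 0.79
R_after = 1 − (1 − 0.79)^3 = 0.991
ΔR = 0.991 − 0.79 = 0.201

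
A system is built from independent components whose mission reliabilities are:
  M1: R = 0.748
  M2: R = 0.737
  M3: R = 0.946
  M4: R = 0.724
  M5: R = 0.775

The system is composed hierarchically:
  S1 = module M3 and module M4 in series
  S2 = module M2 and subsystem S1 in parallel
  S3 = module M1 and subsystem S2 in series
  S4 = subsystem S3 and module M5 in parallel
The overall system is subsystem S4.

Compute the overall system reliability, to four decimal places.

Series (M3 and M4): 0.946000 × 0.724000 = 0.684904
Parallel (M2 and [0.684904]): 1 − (1 − 0.737000)(1 − 0.684904) = 0.917130
Series (M1 and [0.917130]): 0.748000 × 0.917130 = 0.686013
Parallel ([0.686013] and M5): 1 − (1 − 0.686013)(1 − 0.775000) = 0.9294

0.9294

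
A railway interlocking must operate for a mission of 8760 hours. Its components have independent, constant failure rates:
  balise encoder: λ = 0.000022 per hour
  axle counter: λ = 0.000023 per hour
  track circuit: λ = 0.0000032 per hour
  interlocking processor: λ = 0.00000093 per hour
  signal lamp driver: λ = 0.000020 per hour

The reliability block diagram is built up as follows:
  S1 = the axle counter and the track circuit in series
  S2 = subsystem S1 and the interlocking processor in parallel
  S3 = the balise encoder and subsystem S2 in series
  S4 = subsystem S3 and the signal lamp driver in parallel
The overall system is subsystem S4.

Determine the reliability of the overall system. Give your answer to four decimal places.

0.9716

R(balise encoder) = exp(−0.000022 × 8760) = 0.824713
R(axle counter) = exp(−0.000023 × 8760) = 0.817520
R(track circuit) = exp(−0.0000032 × 8760) = 0.972357
R(interlocking processor) = exp(−0.00000093 × 8760) = 0.991886
R(signal lamp driver) = exp(−0.000020 × 8760) = 0.839289
Series (axle counter and track circuit): 0.817520 × 0.972357 = 0.794921
Parallel ([0.794921] and interlocking processor): 1 − (1 − 0.794921)(1 − 0.991886) = 0.998336
Series (balise encoder and [0.998336]): 0.824713 × 0.998336 = 0.823341
Parallel ([0.823341] and signal lamp driver): 1 − (1 − 0.823341)(1 − 0.839289) = 0.9716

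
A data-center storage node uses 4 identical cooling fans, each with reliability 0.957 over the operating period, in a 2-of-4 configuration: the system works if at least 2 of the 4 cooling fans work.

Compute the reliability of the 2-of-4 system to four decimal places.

R = Σ_{i=2}^{4} C(4,i) p^i (1−p)^{4−i} with p = 0.957
C(4,2)·0.957^2·0.043^2 = 0.010160
C(4,3)·0.957^3·0.043^1 = 0.150752
C(4,4)·0.957^4·0.043^0 = 0.838779
Sum = 0.9997

0.9997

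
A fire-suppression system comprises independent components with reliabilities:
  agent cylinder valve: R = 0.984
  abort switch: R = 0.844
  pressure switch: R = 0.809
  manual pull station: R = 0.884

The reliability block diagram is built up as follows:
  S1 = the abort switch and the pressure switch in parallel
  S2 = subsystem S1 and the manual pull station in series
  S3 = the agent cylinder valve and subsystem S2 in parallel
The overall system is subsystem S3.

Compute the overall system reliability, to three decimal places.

Parallel (abort switch and pressure switch): 1 − (1 − 0.84400)(1 − 0.80900) = 0.97020
Series ([0.97020] and manual pull station): 0.97020 × 0.88400 = 0.85766
Parallel (agent cylinder valve and [0.85766]): 1 − (1 − 0.98400)(1 − 0.85766) = 0.998

0.998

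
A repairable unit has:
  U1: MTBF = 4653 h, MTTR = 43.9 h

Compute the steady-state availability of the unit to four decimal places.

A(U1) = MTBF/(MTBF+MTTR) = 4653/(4653+43.9) = 0.9907

0.9907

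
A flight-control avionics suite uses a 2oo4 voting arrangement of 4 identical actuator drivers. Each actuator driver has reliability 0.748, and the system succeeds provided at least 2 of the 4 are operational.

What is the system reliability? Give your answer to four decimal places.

R = Σ_{i=2}^{4} C(4,i) p^i (1−p)^{4−i} with p = 0.748
C(4,2)·0.748^2·0.252^2 = 0.213184
C(4,3)·0.748^3·0.252^1 = 0.421857
C(4,4)·0.748^4·0.252^0 = 0.313045
Sum = 0.9481

0.9481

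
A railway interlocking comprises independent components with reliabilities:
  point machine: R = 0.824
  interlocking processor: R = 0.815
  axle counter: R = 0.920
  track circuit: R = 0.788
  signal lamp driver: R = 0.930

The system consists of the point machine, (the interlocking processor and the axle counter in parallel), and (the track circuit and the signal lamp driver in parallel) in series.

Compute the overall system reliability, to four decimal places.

Parallel (interlocking processor and axle counter): 1 − (1 − 0.815000)(1 − 0.920000) = 0.985200
Parallel (track circuit and signal lamp driver): 1 − (1 − 0.788000)(1 − 0.930000) = 0.985160
Series (point machine, [0.985200], and [0.985160]): 0.824000 × 0.985200 × 0.985160 = 0.7998

0.7998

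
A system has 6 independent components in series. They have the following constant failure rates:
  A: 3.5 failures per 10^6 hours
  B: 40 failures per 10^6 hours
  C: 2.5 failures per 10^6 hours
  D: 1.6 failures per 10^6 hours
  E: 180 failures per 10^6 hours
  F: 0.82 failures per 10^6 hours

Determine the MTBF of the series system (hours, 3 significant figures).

Series of exponential components: λ_sys = Σ λ_i
λ_sys = 0.0000035 + 0.000040 + 0.0000025 + 0.0000016 + 0.00018 + 0.00000082 = 2.2842e-04 /h
MTBF = 1 / λ_sys = 4380 h

4380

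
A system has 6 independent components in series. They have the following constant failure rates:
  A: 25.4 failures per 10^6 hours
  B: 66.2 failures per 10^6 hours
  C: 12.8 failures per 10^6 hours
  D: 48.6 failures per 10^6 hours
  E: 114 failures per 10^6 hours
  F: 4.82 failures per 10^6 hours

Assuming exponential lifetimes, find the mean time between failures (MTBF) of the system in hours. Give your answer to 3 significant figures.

Series of exponential components: λ_sys = Σ λ_i
λ_sys = 0.0000254 + 0.0000662 + 0.0000128 + 0.0000486 + 0.000114 + 0.00000482 = 2.7182e-04 /h
MTBF = 1 / λ_sys = 3680 h

3680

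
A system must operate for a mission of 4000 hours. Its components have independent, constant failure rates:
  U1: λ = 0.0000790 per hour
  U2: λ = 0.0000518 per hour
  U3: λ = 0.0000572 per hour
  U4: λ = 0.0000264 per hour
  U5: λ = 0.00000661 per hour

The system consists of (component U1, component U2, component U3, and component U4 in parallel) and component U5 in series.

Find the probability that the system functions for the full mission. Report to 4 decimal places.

R(U1) = exp(−0.0000790 × 4000) = 0.729059
R(U2) = exp(−0.0000518 × 4000) = 0.812857
R(U3) = exp(−0.0000572 × 4000) = 0.795488
R(U4) = exp(−0.0000264 × 4000) = 0.899784
R(U5) = exp(−0.00000661 × 4000) = 0.973906
Parallel (U1, U2, U3, and U4): 1 − (1 − 0.729059)(1 − 0.812857)(1 − 0.795488)(1 − 0.899784) = 0.998961
Series ([0.998961] and U5): 0.998961 × 0.973906 = 0.9729

0.9729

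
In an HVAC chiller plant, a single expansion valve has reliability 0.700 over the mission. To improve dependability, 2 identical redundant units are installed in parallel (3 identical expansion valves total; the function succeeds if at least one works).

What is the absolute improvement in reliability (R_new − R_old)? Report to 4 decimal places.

R_before = 0.700
R_after = 1 − (1 − 0.700)^3 = 0.9730
ΔR = 0.9730 − 0.700 = 0.2730

0.2730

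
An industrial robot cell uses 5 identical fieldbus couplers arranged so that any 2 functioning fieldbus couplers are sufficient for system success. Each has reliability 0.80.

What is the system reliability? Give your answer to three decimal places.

0.993

R = Σ_{i=2}^{5} C(5,i) p^i (1−p)^{5−i} with p = 0.80
C(5,2)·0.80^2·0.20^3 = 0.05120
C(5,3)·0.80^3·0.20^2 = 0.20480
C(5,4)·0.80^4·0.20^1 = 0.40960
C(5,5)·0.80^5·0.20^0 = 0.32768
Sum = 0.993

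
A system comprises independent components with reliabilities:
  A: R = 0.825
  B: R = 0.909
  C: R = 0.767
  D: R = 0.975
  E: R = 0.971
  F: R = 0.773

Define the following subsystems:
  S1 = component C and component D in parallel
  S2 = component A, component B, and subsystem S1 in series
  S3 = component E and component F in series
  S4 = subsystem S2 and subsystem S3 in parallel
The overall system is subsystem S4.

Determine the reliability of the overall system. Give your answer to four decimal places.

Parallel (C and D): 1 − (1 − 0.767000)(1 − 0.975000) = 0.994175
Series (A, B, and [0.994175]): 0.825000 × 0.909000 × 0.994175 = 0.745557
Series (E and F): 0.971000 × 0.773000 = 0.750583
Parallel ([0.745557] and [0.750583]): 1 − (1 − 0.745557)(1 − 0.750583) = 0.9365

0.9365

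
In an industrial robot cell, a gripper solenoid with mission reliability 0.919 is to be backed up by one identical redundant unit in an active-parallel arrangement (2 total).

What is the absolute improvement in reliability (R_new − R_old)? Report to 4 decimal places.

0.0744

R_before = 0.919
R_after = 1 − (1 − 0.919)^2 = 0.9934
ΔR = 0.9934 − 0.919 = 0.0744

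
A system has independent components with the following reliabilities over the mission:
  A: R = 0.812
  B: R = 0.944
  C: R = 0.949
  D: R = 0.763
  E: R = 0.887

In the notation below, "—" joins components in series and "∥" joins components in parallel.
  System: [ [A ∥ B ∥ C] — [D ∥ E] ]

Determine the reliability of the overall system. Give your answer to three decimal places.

Parallel (A, B, and C): 1 − (1 − 0.81200)(1 − 0.94400)(1 − 0.94900) = 0.99946
Parallel (D and E): 1 − (1 − 0.76300)(1 − 0.88700) = 0.97322
Series ([0.99946] and [0.97322]): 0.99946 × 0.97322 = 0.973

0.973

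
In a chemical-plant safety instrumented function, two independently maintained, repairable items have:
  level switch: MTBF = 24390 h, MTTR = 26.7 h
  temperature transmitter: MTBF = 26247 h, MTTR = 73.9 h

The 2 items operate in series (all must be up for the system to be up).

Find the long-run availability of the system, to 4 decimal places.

0.9961

A(level switch) = MTBF/(MTBF+MTTR) = 24390/(24390+26.7) = 0.998906
A(temperature transmitter) = MTBF/(MTBF+MTTR) = 26247/(26247+73.9) = 0.997192
Series availability: 0.998906 × 0.997192 = 0.9961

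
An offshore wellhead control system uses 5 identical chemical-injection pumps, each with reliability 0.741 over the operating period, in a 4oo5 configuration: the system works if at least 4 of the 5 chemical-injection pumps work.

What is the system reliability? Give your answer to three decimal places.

R = Σ_{i=4}^{5} C(5,i) p^i (1−p)^{5−i} with p = 0.741
C(5,4)·0.741^4·0.259^1 = 0.39043
C(5,5)·0.741^5·0.259^0 = 0.22340
Sum = 0.614

0.614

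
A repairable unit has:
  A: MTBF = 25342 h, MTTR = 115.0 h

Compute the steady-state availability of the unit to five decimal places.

0.99548

A(A) = MTBF/(MTBF+MTTR) = 25342/(25342+115.0) = 0.99548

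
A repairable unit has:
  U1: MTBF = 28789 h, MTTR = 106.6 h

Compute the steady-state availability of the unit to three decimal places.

A(U1) = MTBF/(MTBF+MTTR) = 28789/(28789+106.6) = 0.996

0.996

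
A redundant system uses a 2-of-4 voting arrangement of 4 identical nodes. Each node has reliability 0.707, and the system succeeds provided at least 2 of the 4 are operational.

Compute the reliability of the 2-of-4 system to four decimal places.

0.9215

R = Σ_{i=2}^{4} C(4,i) p^i (1−p)^{4−i} with p = 0.707
C(4,2)·0.707^2·0.293^2 = 0.257469
C(4,3)·0.707^3·0.293^1 = 0.414177
C(4,4)·0.707^4·0.293^0 = 0.249849
Sum = 0.9215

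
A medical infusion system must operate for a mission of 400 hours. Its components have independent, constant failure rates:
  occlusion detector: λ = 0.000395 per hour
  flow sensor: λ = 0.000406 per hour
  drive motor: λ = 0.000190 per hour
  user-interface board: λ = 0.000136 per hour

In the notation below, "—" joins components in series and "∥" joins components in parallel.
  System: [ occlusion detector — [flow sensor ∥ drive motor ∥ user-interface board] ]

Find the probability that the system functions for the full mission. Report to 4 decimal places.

0.8534

R(occlusion detector) = exp(−0.000395 × 400) = 0.853850
R(flow sensor) = exp(−0.000406 × 400) = 0.850101
R(drive motor) = exp(−0.000190 × 400) = 0.926816
R(user-interface board) = exp(−0.000136 × 400) = 0.947053
Parallel (flow sensor, drive motor, and user-interface board): 1 − (1 − 0.850101)(1 − 0.926816)(1 − 0.947053) = 0.999419
Series (occlusion detector and [0.999419]): 0.853850 × 0.999419 = 0.8534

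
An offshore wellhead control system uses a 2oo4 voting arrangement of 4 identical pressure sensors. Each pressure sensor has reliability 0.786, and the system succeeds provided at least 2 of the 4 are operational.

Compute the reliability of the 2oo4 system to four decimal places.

0.9671

R = Σ_{i=2}^{4} C(4,i) p^i (1−p)^{4−i} with p = 0.786
C(4,2)·0.786^2·0.214^2 = 0.169756
C(4,3)·0.786^3·0.214^1 = 0.415663
C(4,4)·0.786^4·0.214^0 = 0.381672
Sum = 0.9671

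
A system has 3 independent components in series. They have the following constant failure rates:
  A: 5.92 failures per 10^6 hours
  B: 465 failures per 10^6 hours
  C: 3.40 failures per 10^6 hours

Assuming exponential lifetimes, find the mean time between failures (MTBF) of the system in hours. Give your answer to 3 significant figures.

Series of exponential components: λ_sys = Σ λ_i
λ_sys = 0.00000592 + 0.000465 + 0.00000340 = 4.7432e-04 /h
MTBF = 1 / λ_sys = 2110 h

2110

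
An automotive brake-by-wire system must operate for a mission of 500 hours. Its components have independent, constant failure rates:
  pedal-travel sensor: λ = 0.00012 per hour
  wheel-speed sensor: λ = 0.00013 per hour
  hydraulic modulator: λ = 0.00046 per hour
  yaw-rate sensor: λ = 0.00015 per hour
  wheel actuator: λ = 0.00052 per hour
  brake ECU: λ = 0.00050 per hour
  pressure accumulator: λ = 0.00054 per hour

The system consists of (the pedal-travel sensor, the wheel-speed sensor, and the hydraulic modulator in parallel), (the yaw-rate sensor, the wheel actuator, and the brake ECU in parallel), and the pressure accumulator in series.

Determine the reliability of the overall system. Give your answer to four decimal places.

0.7600

R(pedal-travel sensor) = exp(−0.00012 × 500) = 0.941765
R(wheel-speed sensor) = exp(−0.00013 × 500) = 0.937067
R(hydraulic modulator) = exp(−0.00046 × 500) = 0.794534
R(yaw-rate sensor) = exp(−0.00015 × 500) = 0.927743
R(wheel actuator) = exp(−0.00052 × 500) = 0.771052
R(brake ECU) = exp(−0.00050 × 500) = 0.778801
R(pressure accumulator) = exp(−0.00054 × 500) = 0.763379
Parallel (pedal-travel sensor, wheel-speed sensor, and hydraulic modulator): 1 − (1 − 0.941765)(1 − 0.937067)(1 − 0.794534) = 0.999247
Parallel (yaw-rate sensor, wheel actuator, and brake ECU): 1 − (1 − 0.927743)(1 − 0.771052)(1 − 0.778801) = 0.996341
Series ([0.999247], [0.996341], and pressure accumulator): 0.999247 × 0.996341 × 0.763379 = 0.7600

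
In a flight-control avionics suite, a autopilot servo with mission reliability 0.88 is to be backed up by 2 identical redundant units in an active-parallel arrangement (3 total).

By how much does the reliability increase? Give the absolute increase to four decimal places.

0.1183

R_before = 0.88
R_after = 1 − (1 − 0.88)^3 = 0.9983
ΔR = 0.9983 − 0.88 = 0.1183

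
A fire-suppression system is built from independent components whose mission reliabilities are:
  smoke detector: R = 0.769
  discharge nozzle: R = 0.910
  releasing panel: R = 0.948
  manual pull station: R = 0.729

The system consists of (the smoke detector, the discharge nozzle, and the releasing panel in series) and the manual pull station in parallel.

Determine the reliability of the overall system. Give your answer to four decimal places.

Series (smoke detector, discharge nozzle, and releasing panel): 0.769000 × 0.910000 × 0.948000 = 0.663401
Parallel ([0.663401] and manual pull station): 1 − (1 − 0.663401)(1 − 0.729000) = 0.9088

0.9088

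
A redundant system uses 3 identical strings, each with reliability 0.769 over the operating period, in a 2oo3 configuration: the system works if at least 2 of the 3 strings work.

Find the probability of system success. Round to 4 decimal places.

R = Σ_{i=2}^{3} C(3,i) p^i (1−p)^{3−i} with p = 0.769
C(3,2)·0.769^2·0.231^1 = 0.409813
C(3,3)·0.769^3·0.231^0 = 0.454757
Sum = 0.8646

0.8646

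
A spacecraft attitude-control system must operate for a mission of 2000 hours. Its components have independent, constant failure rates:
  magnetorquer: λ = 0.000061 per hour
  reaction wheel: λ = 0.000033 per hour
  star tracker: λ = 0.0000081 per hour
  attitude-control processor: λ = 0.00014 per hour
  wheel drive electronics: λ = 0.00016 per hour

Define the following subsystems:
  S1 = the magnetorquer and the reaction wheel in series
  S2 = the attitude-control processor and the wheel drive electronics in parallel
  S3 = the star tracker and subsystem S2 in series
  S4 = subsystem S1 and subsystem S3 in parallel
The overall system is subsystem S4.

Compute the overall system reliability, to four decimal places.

R(magnetorquer) = exp(−0.000061 × 2000) = 0.885148
R(reaction wheel) = exp(−0.000033 × 2000) = 0.936131
R(star tracker) = exp(−0.0000081 × 2000) = 0.983931
R(attitude-control processor) = exp(−0.00014 × 2000) = 0.755784
R(wheel drive electronics) = exp(−0.00016 × 2000) = 0.726149
Series (magnetorquer and reaction wheel): 0.885148 × 0.936131 = 0.828614
Parallel (attitude-control processor and wheel drive electronics): 1 − (1 − 0.755784)(1 − 0.726149) = 0.933121
Series (star tracker and [0.933121]): 0.983931 × 0.933121 = 0.918127
Parallel ([0.828614] and [0.918127]): 1 − (1 − 0.828614)(1 − 0.918127) = 0.9860

0.9860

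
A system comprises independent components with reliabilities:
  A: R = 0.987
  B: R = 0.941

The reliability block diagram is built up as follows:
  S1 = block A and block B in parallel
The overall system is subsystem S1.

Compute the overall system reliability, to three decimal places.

0.999

Parallel (A and B): 1 − (1 − 0.98700)(1 − 0.94100) = 0.999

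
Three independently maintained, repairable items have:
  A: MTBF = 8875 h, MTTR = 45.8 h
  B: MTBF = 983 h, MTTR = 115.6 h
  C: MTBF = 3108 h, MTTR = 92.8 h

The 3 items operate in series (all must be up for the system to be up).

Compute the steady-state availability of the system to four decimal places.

A(A) = MTBF/(MTBF+MTTR) = 8875/(8875+45.8) = 0.994866
A(B) = MTBF/(MTBF+MTTR) = 983/(983+115.6) = 0.894775
A(C) = MTBF/(MTBF+MTTR) = 3108/(3108+92.8) = 0.971007
Series availability: 0.994866 × 0.894775 × 0.971007 = 0.8644

0.8644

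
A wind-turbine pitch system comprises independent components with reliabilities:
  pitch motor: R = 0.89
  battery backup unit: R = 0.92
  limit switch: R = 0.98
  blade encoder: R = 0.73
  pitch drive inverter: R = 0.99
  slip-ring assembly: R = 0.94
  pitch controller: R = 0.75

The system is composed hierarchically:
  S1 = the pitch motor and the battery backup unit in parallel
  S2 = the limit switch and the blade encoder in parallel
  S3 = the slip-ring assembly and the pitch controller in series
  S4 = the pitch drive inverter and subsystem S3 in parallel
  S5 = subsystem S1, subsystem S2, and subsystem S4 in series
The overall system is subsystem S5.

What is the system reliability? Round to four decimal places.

0.9829

Parallel (pitch motor and battery backup unit): 1 − (1 − 0.890000)(1 − 0.920000) = 0.991200
Parallel (limit switch and blade encoder): 1 − (1 − 0.980000)(1 − 0.730000) = 0.994600
Series (slip-ring assembly and pitch controller): 0.940000 × 0.750000 = 0.705000
Parallel (pitch drive inverter and [0.705000]): 1 − (1 − 0.990000)(1 − 0.705000) = 0.997050
Series ([0.991200], [0.994600], and [0.997050]): 0.991200 × 0.994600 × 0.997050 = 0.9829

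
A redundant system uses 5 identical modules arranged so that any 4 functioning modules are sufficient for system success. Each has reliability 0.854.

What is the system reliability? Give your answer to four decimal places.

0.8425

R = Σ_{i=4}^{5} C(5,i) p^i (1−p)^{5−i} with p = 0.854
C(5,4)·0.854^4·0.146^1 = 0.388288
C(5,5)·0.854^5·0.146^0 = 0.454244
Sum = 0.8425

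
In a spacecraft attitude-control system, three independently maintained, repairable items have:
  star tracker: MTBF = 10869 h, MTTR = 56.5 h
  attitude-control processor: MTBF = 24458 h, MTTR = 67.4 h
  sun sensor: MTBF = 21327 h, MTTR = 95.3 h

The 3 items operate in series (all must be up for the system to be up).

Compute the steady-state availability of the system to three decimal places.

0.988

A(star tracker) = MTBF/(MTBF+MTTR) = 10869/(10869+56.5) = 0.994829
A(attitude-control processor) = MTBF/(MTBF+MTTR) = 24458/(24458+67.4) = 0.997252
A(sun sensor) = MTBF/(MTBF+MTTR) = 21327/(21327+95.3) = 0.995551
Series availability: 0.994829 × 0.997252 × 0.995551 = 0.988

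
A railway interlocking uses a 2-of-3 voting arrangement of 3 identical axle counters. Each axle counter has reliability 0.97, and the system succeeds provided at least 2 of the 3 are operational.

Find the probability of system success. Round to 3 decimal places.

0.997

R = Σ_{i=2}^{3} C(3,i) p^i (1−p)^{3−i} with p = 0.97
C(3,2)·0.97^2·0.03^1 = 0.08468
C(3,3)·0.97^3·0.03^0 = 0.91267
Sum = 0.997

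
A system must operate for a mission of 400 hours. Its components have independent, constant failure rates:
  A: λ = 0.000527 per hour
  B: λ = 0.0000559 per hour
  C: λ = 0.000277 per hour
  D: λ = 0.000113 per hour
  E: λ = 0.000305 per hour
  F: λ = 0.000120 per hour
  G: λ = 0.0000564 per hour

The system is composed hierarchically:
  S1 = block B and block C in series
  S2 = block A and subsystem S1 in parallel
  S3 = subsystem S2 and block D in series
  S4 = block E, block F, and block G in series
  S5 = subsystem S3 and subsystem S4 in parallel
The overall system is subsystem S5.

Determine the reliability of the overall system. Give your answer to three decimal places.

0.988

R(A) = exp(−0.000527 × 400) = 0.80994
R(B) = exp(−0.0000559 × 400) = 0.97789
R(C) = exp(−0.000277 × 400) = 0.89512
R(D) = exp(−0.000113 × 400) = 0.95581
R(E) = exp(−0.000305 × 400) = 0.88515
R(F) = exp(−0.000120 × 400) = 0.95313
R(G) = exp(−0.0000564 × 400) = 0.97769
Series (B and C): 0.97789 × 0.89512 = 0.87533
Parallel (A and [0.87533]): 1 − (1 − 0.80994)(1 − 0.87533) = 0.97631
Series ([0.97631] and D): 0.97631 × 0.95581 = 0.93317
Series (E, F, and G): 0.88515 × 0.95313 × 0.97769 = 0.82484
Parallel ([0.93317] and [0.82484]): 1 − (1 − 0.93317)(1 − 0.82484) = 0.988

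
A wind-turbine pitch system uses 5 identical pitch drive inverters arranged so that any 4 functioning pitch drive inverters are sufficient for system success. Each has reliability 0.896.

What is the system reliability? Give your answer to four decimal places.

R = Σ_{i=4}^{5} C(5,i) p^i (1−p)^{5−i} with p = 0.896
C(5,4)·0.896^4·0.104^1 = 0.335147
C(5,5)·0.896^5·0.104^0 = 0.577484
Sum = 0.9126

0.9126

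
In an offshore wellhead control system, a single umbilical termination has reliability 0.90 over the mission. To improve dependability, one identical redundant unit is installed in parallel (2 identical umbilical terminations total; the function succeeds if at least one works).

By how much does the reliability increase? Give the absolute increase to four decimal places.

0.0900

R_before = 0.90
R_after = 1 − (1 − 0.90)^2 = 0.9900
ΔR = 0.9900 − 0.90 = 0.0900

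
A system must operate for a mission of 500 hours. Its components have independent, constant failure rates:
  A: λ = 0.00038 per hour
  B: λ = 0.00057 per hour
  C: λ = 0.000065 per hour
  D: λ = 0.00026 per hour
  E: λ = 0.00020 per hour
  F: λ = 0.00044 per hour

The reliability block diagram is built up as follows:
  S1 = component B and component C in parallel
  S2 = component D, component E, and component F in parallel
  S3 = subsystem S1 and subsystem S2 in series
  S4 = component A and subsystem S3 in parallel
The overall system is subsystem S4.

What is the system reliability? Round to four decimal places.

0.9982

R(A) = exp(−0.00038 × 500) = 0.826959
R(B) = exp(−0.00057 × 500) = 0.752014
R(C) = exp(−0.000065 × 500) = 0.968022
R(D) = exp(−0.00026 × 500) = 0.878095
R(E) = exp(−0.00020 × 500) = 0.904837
R(F) = exp(−0.00044 × 500) = 0.802519
Parallel (B and C): 1 − (1 − 0.752014)(1 − 0.968022) = 0.992070
Parallel (D, E, and F): 1 − (1 − 0.878095)(1 − 0.904837)(1 − 0.802519) = 0.997709
Series ([0.992070] and [0.997709]): 0.992070 × 0.997709 = 0.989797
Parallel (A and [0.989797]): 1 − (1 − 0.826959)(1 − 0.989797) = 0.9982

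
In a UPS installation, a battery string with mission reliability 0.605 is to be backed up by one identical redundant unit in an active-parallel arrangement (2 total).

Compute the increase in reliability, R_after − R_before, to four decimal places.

R_before = 0.605
R_after = 1 − (1 − 0.605)^2 = 0.8440
ΔR = 0.8440 − 0.605 = 0.2390

0.2390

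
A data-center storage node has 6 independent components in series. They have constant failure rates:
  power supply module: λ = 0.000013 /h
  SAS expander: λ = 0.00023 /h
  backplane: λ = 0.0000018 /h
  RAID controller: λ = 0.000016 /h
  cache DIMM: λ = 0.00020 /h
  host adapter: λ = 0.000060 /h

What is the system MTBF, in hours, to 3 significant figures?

Series of exponential components: λ_sys = Σ λ_i
λ_sys = 0.000013 + 0.00023 + 0.0000018 + 0.000016 + 0.00020 + 0.000060 = 5.2080e-04 /h
MTBF = 1 / λ_sys = 1920 h

1920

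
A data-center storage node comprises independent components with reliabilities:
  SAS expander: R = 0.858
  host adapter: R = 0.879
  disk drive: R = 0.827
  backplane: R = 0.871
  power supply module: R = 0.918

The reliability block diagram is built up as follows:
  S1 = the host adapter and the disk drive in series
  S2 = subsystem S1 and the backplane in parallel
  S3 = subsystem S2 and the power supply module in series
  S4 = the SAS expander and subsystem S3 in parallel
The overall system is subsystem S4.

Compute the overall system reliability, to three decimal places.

Series (host adapter and disk drive): 0.87900 × 0.82700 = 0.72693
Parallel ([0.72693] and backplane): 1 − (1 − 0.72693)(1 − 0.87100) = 0.96477
Series ([0.96477] and power supply module): 0.96477 × 0.91800 = 0.88566
Parallel (SAS expander and [0.88566]): 1 − (1 − 0.85800)(1 − 0.88566) = 0.984

0.984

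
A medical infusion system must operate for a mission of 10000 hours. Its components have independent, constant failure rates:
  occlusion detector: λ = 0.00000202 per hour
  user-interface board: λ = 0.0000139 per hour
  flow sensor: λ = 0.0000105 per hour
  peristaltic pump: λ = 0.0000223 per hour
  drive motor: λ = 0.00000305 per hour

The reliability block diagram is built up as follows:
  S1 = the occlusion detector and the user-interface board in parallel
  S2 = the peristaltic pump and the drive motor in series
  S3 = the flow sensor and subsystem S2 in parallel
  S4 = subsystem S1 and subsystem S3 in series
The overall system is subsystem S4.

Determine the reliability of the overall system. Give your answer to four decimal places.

R(occlusion detector) = exp(−0.00000202 × 10000) = 0.980003
R(user-interface board) = exp(−0.0000139 × 10000) = 0.870228
R(flow sensor) = exp(−0.0000105 × 10000) = 0.900325
R(peristaltic pump) = exp(−0.0000223 × 10000) = 0.800115
R(drive motor) = exp(−0.00000305 × 10000) = 0.969960
Parallel (occlusion detector and user-interface board): 1 − (1 − 0.980003)(1 − 0.870228) = 0.997405
Series (peristaltic pump and drive motor): 0.800115 × 0.969960 = 0.776080
Parallel (flow sensor and [0.776080]): 1 − (1 − 0.900325)(1 − 0.776080) = 0.977681
Series ([0.997405] and [0.977681]): 0.997405 × 0.977681 = 0.9751

0.9751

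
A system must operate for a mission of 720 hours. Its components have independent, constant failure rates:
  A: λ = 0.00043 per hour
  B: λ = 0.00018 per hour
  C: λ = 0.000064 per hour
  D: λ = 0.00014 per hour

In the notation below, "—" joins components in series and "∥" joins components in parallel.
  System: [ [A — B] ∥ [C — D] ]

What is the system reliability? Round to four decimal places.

R(A) = exp(−0.00043 × 720) = 0.733740
R(B) = exp(−0.00018 × 720) = 0.878447
R(C) = exp(−0.000064 × 720) = 0.954966
R(D) = exp(−0.00014 × 720) = 0.904114
Series (A and B): 0.733740 × 0.878447 = 0.644552
Series (C and D): 0.954966 × 0.904114 = 0.863398
Parallel ([0.644552] and [0.863398]): 1 − (1 − 0.644552)(1 − 0.863398) = 0.9514

0.9514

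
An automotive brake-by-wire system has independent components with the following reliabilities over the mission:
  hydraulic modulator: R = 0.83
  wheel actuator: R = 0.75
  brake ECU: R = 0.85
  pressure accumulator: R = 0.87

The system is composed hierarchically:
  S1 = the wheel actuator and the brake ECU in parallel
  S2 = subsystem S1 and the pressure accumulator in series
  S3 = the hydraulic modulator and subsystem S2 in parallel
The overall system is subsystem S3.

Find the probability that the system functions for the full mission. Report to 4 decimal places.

0.9724

Parallel (wheel actuator and brake ECU): 1 − (1 − 0.750000)(1 − 0.850000) = 0.962500
Series ([0.962500] and pressure accumulator): 0.962500 × 0.870000 = 0.837375
Parallel (hydraulic modulator and [0.837375]): 1 − (1 − 0.830000)(1 − 0.837375) = 0.9724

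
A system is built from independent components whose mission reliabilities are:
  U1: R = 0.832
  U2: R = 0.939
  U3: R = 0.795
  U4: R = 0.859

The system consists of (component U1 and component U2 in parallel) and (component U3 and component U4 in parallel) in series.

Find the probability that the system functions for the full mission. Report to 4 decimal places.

0.9611

Parallel (U1 and U2): 1 − (1 − 0.832000)(1 − 0.939000) = 0.989752
Parallel (U3 and U4): 1 − (1 − 0.795000)(1 − 0.859000) = 0.971095
Series ([0.989752] and [0.971095]): 0.989752 × 0.971095 = 0.9611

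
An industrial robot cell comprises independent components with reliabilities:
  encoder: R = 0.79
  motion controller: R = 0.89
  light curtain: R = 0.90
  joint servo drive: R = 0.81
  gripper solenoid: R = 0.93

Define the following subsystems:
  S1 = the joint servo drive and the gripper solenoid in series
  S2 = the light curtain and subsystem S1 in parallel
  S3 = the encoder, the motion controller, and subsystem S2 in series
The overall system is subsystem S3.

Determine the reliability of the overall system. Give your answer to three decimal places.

Series (joint servo drive and gripper solenoid): 0.81000 × 0.93000 = 0.75330
Parallel (light curtain and [0.75330]): 1 − (1 − 0.90000)(1 − 0.75330) = 0.97533
Series (encoder, motion controller, and [0.97533]): 0.79000 × 0.89000 × 0.97533 = 0.686

0.686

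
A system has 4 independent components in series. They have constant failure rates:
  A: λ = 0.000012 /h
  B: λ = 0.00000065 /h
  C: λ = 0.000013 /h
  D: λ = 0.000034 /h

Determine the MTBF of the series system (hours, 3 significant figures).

Series of exponential components: λ_sys = Σ λ_i
λ_sys = 0.000012 + 0.00000065 + 0.000013 + 0.000034 = 5.9650e-05 /h
MTBF = 1 / λ_sys = 16800 h

16800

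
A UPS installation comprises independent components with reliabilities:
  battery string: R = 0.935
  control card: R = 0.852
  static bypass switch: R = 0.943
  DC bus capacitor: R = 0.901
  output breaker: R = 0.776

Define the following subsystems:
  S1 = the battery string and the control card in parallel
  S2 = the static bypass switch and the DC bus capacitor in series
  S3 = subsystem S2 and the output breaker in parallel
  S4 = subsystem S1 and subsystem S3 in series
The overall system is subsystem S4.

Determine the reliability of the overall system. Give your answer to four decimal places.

0.9570

Parallel (battery string and control card): 1 − (1 − 0.935000)(1 − 0.852000) = 0.990380
Series (static bypass switch and DC bus capacitor): 0.943000 × 0.901000 = 0.849643
Parallel ([0.849643] and output breaker): 1 − (1 − 0.849643)(1 − 0.776000) = 0.966320
Series ([0.990380] and [0.966320]): 0.990380 × 0.966320 = 0.9570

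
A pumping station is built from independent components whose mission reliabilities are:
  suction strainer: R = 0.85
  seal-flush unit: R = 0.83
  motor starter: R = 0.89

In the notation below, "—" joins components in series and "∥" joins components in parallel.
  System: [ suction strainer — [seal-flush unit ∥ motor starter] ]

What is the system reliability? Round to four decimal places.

Parallel (seal-flush unit and motor starter): 1 − (1 − 0.830000)(1 − 0.890000) = 0.981300
Series (suction strainer and [0.981300]): 0.850000 × 0.981300 = 0.8341

0.8341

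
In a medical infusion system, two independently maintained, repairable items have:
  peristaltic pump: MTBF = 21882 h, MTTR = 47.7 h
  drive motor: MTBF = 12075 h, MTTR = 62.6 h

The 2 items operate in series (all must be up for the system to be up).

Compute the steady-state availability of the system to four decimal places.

A(peristaltic pump) = MTBF/(MTBF+MTTR) = 21882/(21882+47.7) = 0.997825
A(drive motor) = MTBF/(MTBF+MTTR) = 12075/(12075+62.6) = 0.994842
Series availability: 0.997825 × 0.994842 = 0.9927

0.9927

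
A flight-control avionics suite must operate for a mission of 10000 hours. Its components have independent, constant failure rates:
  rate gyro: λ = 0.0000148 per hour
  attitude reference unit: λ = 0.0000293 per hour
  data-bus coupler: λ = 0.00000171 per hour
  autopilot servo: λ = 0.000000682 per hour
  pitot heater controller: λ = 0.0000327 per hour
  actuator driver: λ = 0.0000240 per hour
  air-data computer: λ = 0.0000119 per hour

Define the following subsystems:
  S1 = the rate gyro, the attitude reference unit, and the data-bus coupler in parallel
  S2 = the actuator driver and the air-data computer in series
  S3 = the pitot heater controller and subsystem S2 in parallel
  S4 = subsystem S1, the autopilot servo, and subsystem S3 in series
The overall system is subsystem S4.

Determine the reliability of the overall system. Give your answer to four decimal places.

0.9091

R(rate gyro) = exp(−0.0000148 × 10000) = 0.862431
R(attitude reference unit) = exp(−0.0000293 × 10000) = 0.746022
R(data-bus coupler) = exp(−0.00000171 × 10000) = 0.983045
R(autopilot servo) = exp(−0.000000682 × 10000) = 0.993203
R(pitot heater controller) = exp(−0.0000327 × 10000) = 0.721084
R(actuator driver) = exp(−0.0000240 × 10000) = 0.786628
R(air-data computer) = exp(−0.0000119 × 10000) = 0.887808
Parallel (rate gyro, attitude reference unit, and data-bus coupler): 1 − (1 − 0.862431)(1 − 0.746022)(1 − 0.983045) = 0.999408
Series (actuator driver and air-data computer): 0.786628 × 0.887808 = 0.698375
Parallel (pitot heater controller and [0.698375]): 1 − (1 − 0.721084)(1 − 0.698375) = 0.915872
Series ([0.999408], autopilot servo, and [0.915872]): 0.999408 × 0.993203 × 0.915872 = 0.9091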